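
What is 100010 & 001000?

AND: 1 only when both bits are 1
  100010
& 001000
--------
  000000
Decimal: 34 & 8 = 0



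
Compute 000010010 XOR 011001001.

XOR: 1 when bits differ
  000010010
^ 011001001
-----------
  011011011
Decimal: 18 ^ 201 = 219



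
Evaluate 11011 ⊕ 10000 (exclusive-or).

XOR: 1 when bits differ
  11011
^ 10000
-------
  01011
Decimal: 27 ^ 16 = 11



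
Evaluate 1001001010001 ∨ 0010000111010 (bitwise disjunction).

OR: 1 when either bit is 1
  1001001010001
| 0010000111010
---------------
  1011001111011
Decimal: 4689 | 1082 = 5755



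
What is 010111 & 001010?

AND: 1 only when both bits are 1
  010111
& 001010
--------
  000010
Decimal: 23 & 10 = 2



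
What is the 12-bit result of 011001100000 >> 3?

Original: 011001100000 (decimal 1632)
Shift right by 3 positions
Drop the 3 low bits; fill with zeros on the left
Result: 000011001100 (decimal 204)
Equivalent: 1632 >> 3 = 1632 ÷ 2^3 = 204



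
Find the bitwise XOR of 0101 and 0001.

XOR: 1 when bits differ
  0101
^ 0001
------
  0100
Decimal: 5 ^ 1 = 4



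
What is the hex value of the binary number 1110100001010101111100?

Group into 4-bit nibbles from right:
  0011 = 3
  1010 = A
  0001 = 1
  0101 = 5
  0111 = 7
  1100 = C
Result: 3A157C



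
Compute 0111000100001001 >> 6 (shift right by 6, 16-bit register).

Original: 0111000100001001 (decimal 28937)
Shift right by 6 positions
Drop the 6 low bits; fill with zeros on the left
Result: 0000000111000100 (decimal 452)
Equivalent: 28937 >> 6 = 28937 ÷ 2^6 = 452



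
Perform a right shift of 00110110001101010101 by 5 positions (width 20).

Original: 00110110001101010101 (decimal 222037)
Shift right by 5 positions
Drop the 5 low bits; fill with zeros on the left
Result: 00000001101100011010 (decimal 6938)
Equivalent: 222037 >> 5 = 222037 ÷ 2^5 = 6938



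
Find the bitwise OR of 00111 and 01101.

OR: 1 when either bit is 1
  00111
| 01101
-------
  01111
Decimal: 7 | 13 = 15



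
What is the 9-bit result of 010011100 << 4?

Original: 010011100 (decimal 156)
Shift left by 4 positions
Append 4 zeros on the right and drop the 4 high bits that overflow the 9-bit width
Result: 111000000 (decimal 448)
Equivalent: 156 << 4 = 156 × 2^4 = 2496, truncated to 9 bits = 448



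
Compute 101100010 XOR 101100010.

XOR: 1 when bits differ
  101100010
^ 101100010
-----------
  000000000
Decimal: 354 ^ 354 = 0



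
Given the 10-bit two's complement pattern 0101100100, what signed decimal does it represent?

Binary: 0101100100
Sign bit: 0 (non-negative)
Read directly as an unsigned value:
0101100100 = 256 + 64 + 32 + 4 = 356
Value: 356



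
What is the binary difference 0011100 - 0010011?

Method 1 - Direct subtraction (column by column from the right: bit − bit − borrow-in; if negative, add 2 and borrow 1 from the next column):
borrow: 0000110
        0011100
-       0010011
---------------
        0001001

Method 2 - Add two's complement:
Two's complement of 0010011: invert → 1101100, add 1 → 1101101
  0011100
+ 1101101
---------
 10001001  (end carry out of the top bit = 1)
Discarding the end carry: 0001001
Decimal check:
  0011100 = 16 + 8 + 4 = 28
  0010011 = 16 + 2 + 1 = 19
  28 - 19 = 9, and 0001001 = 8 + 1 = 9 ✓



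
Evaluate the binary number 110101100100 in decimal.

Sum of powers of 2 for each 1-bit:
2^2 + 2^5 + 2^6 + 2^8 + 2^10 + 2^11
= 4 + 32 + 64 + 256 + 1024 + 2048
= 3428



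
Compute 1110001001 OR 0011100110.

OR: 1 when either bit is 1
  1110001001
| 0011100110
------------
  1111101111
Decimal: 905 | 230 = 1007



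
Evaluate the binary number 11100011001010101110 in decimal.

Sum of powers of 2 for each 1-bit:
2^1 + 2^2 + 2^3 + 2^5 + 2^7 + 2^9 + 2^12 + 2^13 + 2^17 + 2^18 + 2^19
= 2 + 4 + 8 + 32 + 128 + 512 + 4096 + 8192 + 131072 + 262144 + 524288
= 930478



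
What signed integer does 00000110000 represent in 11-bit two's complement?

Binary: 00000110000
Sign bit: 0 (non-negative)
Read directly as an unsigned value:
00000110000 = 32 + 16 = 48
Value: 48



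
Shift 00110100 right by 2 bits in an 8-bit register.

Original: 00110100 (decimal 52)
Shift right by 2 positions
Drop the 2 low bits; fill with zeros on the left
Result: 00001101 (decimal 13)
Equivalent: 52 >> 2 = 52 ÷ 2^2 = 13



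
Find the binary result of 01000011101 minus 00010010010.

Method 1 - Direct subtraction (column by column from the right: bit − bit − borrow-in; if negative, add 2 and borrow 1 from the next column):
borrow: 01100000100
        01000011101
-       00010010010
-------------------
        00110001011

Method 2 - Add two's complement:
Two's complement of 00010010010: invert → 11101101101, add 1 → 11101101110
  01000011101
+ 11101101110
-------------
 100110001011  (end carry out of the top bit = 1)
Discarding the end carry: 00110001011
Decimal check:
  01000011101 = 512 + 16 + 8 + 4 + 1 = 541
  00010010010 = 128 + 16 + 2 = 146
  541 - 146 = 395, and 00110001011 = 256 + 128 + 8 + 2 + 1 = 395 ✓



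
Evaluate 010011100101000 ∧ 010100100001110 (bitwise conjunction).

AND: 1 only when both bits are 1
  010011100101000
& 010100100001110
-----------------
  010000100001000
Decimal: 10024 & 10510 = 8456



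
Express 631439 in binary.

Using repeated division by 2:
631439 ÷ 2 = 315719 remainder 1
315719 ÷ 2 = 157859 remainder 1
157859 ÷ 2 = 78929 remainder 1
78929 ÷ 2 = 39464 remainder 1
39464 ÷ 2 = 19732 remainder 0
19732 ÷ 2 = 9866 remainder 0
9866 ÷ 2 = 4933 remainder 0
4933 ÷ 2 = 2466 remainder 1
2466 ÷ 2 = 1233 remainder 0
1233 ÷ 2 = 616 remainder 1
616 ÷ 2 = 308 remainder 0
308 ÷ 2 = 154 remainder 0
154 ÷ 2 = 77 remainder 0
77 ÷ 2 = 38 remainder 1
38 ÷ 2 = 19 remainder 0
19 ÷ 2 = 9 remainder 1
9 ÷ 2 = 4 remainder 1
4 ÷ 2 = 2 remainder 0
2 ÷ 2 = 1 remainder 0
1 ÷ 2 = 0 remainder 1
Reading remainders bottom to top: 10011010001010001111



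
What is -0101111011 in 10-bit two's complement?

Original: 0101111011
Step 1 - Invert all bits: 1010000100
Step 2 - Add 1: 1010000101
Verification: 0101111011 + 1010000101 = 10000000000; discarding the end carry (carry out of the top bit) leaves the 10-bit value 0000000000, as required for x + (-x)



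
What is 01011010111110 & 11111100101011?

AND: 1 only when both bits are 1
  01011010111110
& 11111100101011
----------------
  01011000101010
Decimal: 5822 & 16171 = 5674



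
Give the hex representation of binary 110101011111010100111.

Group into 4-bit nibbles from right:
  0001 = 1
  1010 = A
  1011 = B
  1110 = E
  1010 = A
  0111 = 7
Result: 1ABEA7



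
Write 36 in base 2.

Using repeated division by 2:
36 ÷ 2 = 18 remainder 0
18 ÷ 2 = 9 remainder 0
9 ÷ 2 = 4 remainder 1
4 ÷ 2 = 2 remainder 0
2 ÷ 2 = 1 remainder 0
1 ÷ 2 = 0 remainder 1
Reading remainders bottom to top: 100100



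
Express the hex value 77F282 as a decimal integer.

Expand by place value (powers of 16):
Digit values: F = 15
77F282 = 7 × 16^5 + 7 × 16^4 + 15 × 16^3 + 2 × 16^2 + 8 × 16^1 + 2 × 16^0
= 7 × 1048576 + 7 × 65536 + 15 × 4096 + 2 × 256 + 8 × 16 + 2 × 1
= 7340032 + 458752 + 61440 + 512 + 128 + 2
= 7860866



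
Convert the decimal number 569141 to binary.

Using repeated division by 2:
569141 ÷ 2 = 284570 remainder 1
284570 ÷ 2 = 142285 remainder 0
142285 ÷ 2 = 71142 remainder 1
71142 ÷ 2 = 35571 remainder 0
35571 ÷ 2 = 17785 remainder 1
17785 ÷ 2 = 8892 remainder 1
8892 ÷ 2 = 4446 remainder 0
4446 ÷ 2 = 2223 remainder 0
2223 ÷ 2 = 1111 remainder 1
1111 ÷ 2 = 555 remainder 1
555 ÷ 2 = 277 remainder 1
277 ÷ 2 = 138 remainder 1
138 ÷ 2 = 69 remainder 0
69 ÷ 2 = 34 remainder 1
34 ÷ 2 = 17 remainder 0
17 ÷ 2 = 8 remainder 1
8 ÷ 2 = 4 remainder 0
4 ÷ 2 = 2 remainder 0
2 ÷ 2 = 1 remainder 0
1 ÷ 2 = 0 remainder 1
Reading remainders bottom to top: 10001010111100110101



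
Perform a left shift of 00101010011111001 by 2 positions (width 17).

Original: 00101010011111001 (decimal 21753)
Shift left by 2 positions
Append 2 zeros on the right
Result: 10101001111100100 (decimal 87012)
Equivalent: 21753 << 2 = 21753 × 2^2 = 87012



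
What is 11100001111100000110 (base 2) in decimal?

Sum of powers of 2 for each 1-bit:
2^1 + 2^2 + 2^8 + 2^9 + 2^10 + 2^11 + 2^12 + 2^17 + 2^18 + 2^19
= 2 + 4 + 256 + 512 + 1024 + 2048 + 4096 + 131072 + 262144 + 524288
= 925446



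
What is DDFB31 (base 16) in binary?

Convert each hex digit to 4 bits:
  D = 1101
  D = 1101
  F = 1111
  B = 1011
  3 = 0011
  1 = 0001
Concatenate: 110111011111101100110001



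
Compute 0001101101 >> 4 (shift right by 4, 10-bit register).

Original: 0001101101 (decimal 109)
Shift right by 4 positions
Drop the 4 low bits; fill with zeros on the left
Result: 0000000110 (decimal 6)
Equivalent: 109 >> 4 = 109 ÷ 2^4 = 6



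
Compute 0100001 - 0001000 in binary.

Method 1 - Direct subtraction (column by column from the right: bit − bit − borrow-in; if negative, add 2 and borrow 1 from the next column):
borrow: 0110000
        0100001
-       0001000
---------------
        0011001

Method 2 - Add two's complement:
Two's complement of 0001000: invert → 1110111, add 1 → 1111000
  0100001
+ 1111000
---------
 10011001  (end carry out of the top bit = 1)
Discarding the end carry: 0011001
Decimal check:
  0100001 = 32 + 1 = 33
  0001000 = 8
  33 - 8 = 25, and 0011001 = 16 + 8 + 1 = 25 ✓



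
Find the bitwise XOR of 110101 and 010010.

XOR: 1 when bits differ
  110101
^ 010010
--------
  100111
Decimal: 53 ^ 18 = 39



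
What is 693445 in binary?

Using repeated division by 2:
693445 ÷ 2 = 346722 remainder 1
346722 ÷ 2 = 173361 remainder 0
173361 ÷ 2 = 86680 remainder 1
86680 ÷ 2 = 43340 remainder 0
43340 ÷ 2 = 21670 remainder 0
21670 ÷ 2 = 10835 remainder 0
10835 ÷ 2 = 5417 remainder 1
5417 ÷ 2 = 2708 remainder 1
2708 ÷ 2 = 1354 remainder 0
1354 ÷ 2 = 677 remainder 0
677 ÷ 2 = 338 remainder 1
338 ÷ 2 = 169 remainder 0
169 ÷ 2 = 84 remainder 1
84 ÷ 2 = 42 remainder 0
42 ÷ 2 = 21 remainder 0
21 ÷ 2 = 10 remainder 1
10 ÷ 2 = 5 remainder 0
5 ÷ 2 = 2 remainder 1
2 ÷ 2 = 1 remainder 0
1 ÷ 2 = 0 remainder 1
Reading remainders bottom to top: 10101001010011000101



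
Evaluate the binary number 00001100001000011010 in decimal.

Sum of powers of 2 for each 1-bit:
2^1 + 2^3 + 2^4 + 2^9 + 2^14 + 2^15
= 2 + 8 + 16 + 512 + 16384 + 32768
= 49690



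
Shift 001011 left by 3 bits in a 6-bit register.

Original: 001011 (decimal 11)
Shift left by 3 positions
Append 3 zeros on the right and drop the 3 high bits that overflow the 6-bit width
Result: 011000 (decimal 24)
Equivalent: 11 << 3 = 11 × 2^3 = 88, truncated to 6 bits = 24



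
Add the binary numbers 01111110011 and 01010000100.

Add column by column from the right: bit + bit + carry-in; write the sum mod 2, carry 1 when the sum is 2 or 3.
carry:  11100000000
        01111110011
+       01010000100
-------------------
       011001110111
(the carry out of the leftmost column, 0, becomes the leading bit)
Decimal check:
  01111110011 = 512 + 256 + 128 + 64 + 32 + 16 + 2 + 1 = 1011
  01010000100 = 512 + 128 + 4 = 644
  1011 + 644 = 1655, and 011001110111 = 1024 + 512 + 64 + 32 + 16 + 4 + 2 + 1 = 1655 ✓



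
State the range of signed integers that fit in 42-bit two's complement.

For 42-bit two's complement:
Minimum: -2^41 = -2199023255552
Maximum: 2^41 - 1 = 2199023255551



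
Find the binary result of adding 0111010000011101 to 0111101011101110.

Add column by column from the right: bit + bit + carry-in; write the sum mod 2, carry 1 when the sum is 2 or 3.
carry:  1110000111111000
        0111010000011101
+       0111101011101110
------------------------
       01110111100001011
(the carry out of the leftmost column, 0, becomes the leading bit)
Decimal check:
  0111010000011101 = 16384 + 8192 + 4096 + 1024 + 16 + 8 + 4 + 1 = 29725
  0111101011101110 = 16384 + 8192 + 4096 + 2048 + 512 + 128 + 64 + 32 + 8 + 4 + 2 = 31470
  29725 + 31470 = 61195, and 01110111100001011 = 32768 + 16384 + 8192 + 2048 + 1024 + 512 + 256 + 8 + 2 + 1 = 61195 ✓



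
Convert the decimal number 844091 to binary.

Using repeated division by 2:
844091 ÷ 2 = 422045 remainder 1
422045 ÷ 2 = 211022 remainder 1
211022 ÷ 2 = 105511 remainder 0
105511 ÷ 2 = 52755 remainder 1
52755 ÷ 2 = 26377 remainder 1
26377 ÷ 2 = 13188 remainder 1
13188 ÷ 2 = 6594 remainder 0
6594 ÷ 2 = 3297 remainder 0
3297 ÷ 2 = 1648 remainder 1
1648 ÷ 2 = 824 remainder 0
824 ÷ 2 = 412 remainder 0
412 ÷ 2 = 206 remainder 0
206 ÷ 2 = 103 remainder 0
103 ÷ 2 = 51 remainder 1
51 ÷ 2 = 25 remainder 1
25 ÷ 2 = 12 remainder 1
12 ÷ 2 = 6 remainder 0
6 ÷ 2 = 3 remainder 0
3 ÷ 2 = 1 remainder 1
1 ÷ 2 = 0 remainder 1
Reading remainders bottom to top: 11001110000100111011



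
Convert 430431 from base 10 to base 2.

Using repeated division by 2:
430431 ÷ 2 = 215215 remainder 1
215215 ÷ 2 = 107607 remainder 1
107607 ÷ 2 = 53803 remainder 1
53803 ÷ 2 = 26901 remainder 1
26901 ÷ 2 = 13450 remainder 1
13450 ÷ 2 = 6725 remainder 0
6725 ÷ 2 = 3362 remainder 1
3362 ÷ 2 = 1681 remainder 0
1681 ÷ 2 = 840 remainder 1
840 ÷ 2 = 420 remainder 0
420 ÷ 2 = 210 remainder 0
210 ÷ 2 = 105 remainder 0
105 ÷ 2 = 52 remainder 1
52 ÷ 2 = 26 remainder 0
26 ÷ 2 = 13 remainder 0
13 ÷ 2 = 6 remainder 1
6 ÷ 2 = 3 remainder 0
3 ÷ 2 = 1 remainder 1
1 ÷ 2 = 0 remainder 1
Reading remainders bottom to top: 1101001000101011111



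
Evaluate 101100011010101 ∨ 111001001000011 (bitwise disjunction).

OR: 1 when either bit is 1
  101100011010101
| 111001001000011
-----------------
  111101011010111
Decimal: 22741 | 29251 = 31447



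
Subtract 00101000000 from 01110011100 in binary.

Method 1 - Direct subtraction (column by column from the right: bit − bit − borrow-in; if negative, add 2 and borrow 1 from the next column):
borrow: 00010000000
        01110011100
-       00101000000
-------------------
        01001011100

Method 2 - Add two's complement:
Two's complement of 00101000000: invert → 11010111111, add 1 → 11011000000
  01110011100
+ 11011000000
-------------
 101001011100  (end carry out of the top bit = 1)
Discarding the end carry: 01001011100
Decimal check:
  01110011100 = 512 + 256 + 128 + 16 + 8 + 4 = 924
  00101000000 = 256 + 64 = 320
  924 - 320 = 604, and 01001011100 = 512 + 64 + 16 + 8 + 4 = 604 ✓



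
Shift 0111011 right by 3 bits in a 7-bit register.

Original: 0111011 (decimal 59)
Shift right by 3 positions
Drop the 3 low bits; fill with zeros on the left
Result: 0000111 (decimal 7)
Equivalent: 59 >> 3 = 59 ÷ 2^3 = 7



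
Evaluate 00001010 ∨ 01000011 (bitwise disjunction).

OR: 1 when either bit is 1
  00001010
| 01000011
----------
  01001011
Decimal: 10 | 67 = 75



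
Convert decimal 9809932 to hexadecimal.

Using repeated division by 16 (digits 10–15 are A–F):
9809932 ÷ 16 = 613120 remainder 12 (C)
613120 ÷ 16 = 38320 remainder 0
38320 ÷ 16 = 2395 remainder 0
2395 ÷ 16 = 149 remainder 11 (B)
149 ÷ 16 = 9 remainder 5
9 ÷ 16 = 0 remainder 9
Reading remainders bottom to top: 95B00C



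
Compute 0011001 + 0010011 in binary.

Add column by column from the right: bit + bit + carry-in; write the sum mod 2, carry 1 when the sum is 2 or 3.
carry:  0100110
        0011001
+       0010011
---------------
       00101100
(the carry out of the leftmost column, 0, becomes the leading bit)
Decimal check:
  0011001 = 16 + 8 + 1 = 25
  0010011 = 16 + 2 + 1 = 19
  25 + 19 = 44, and 00101100 = 32 + 8 + 4 = 44 ✓



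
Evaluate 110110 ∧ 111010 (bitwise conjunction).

AND: 1 only when both bits are 1
  110110
& 111010
--------
  110010
Decimal: 54 & 58 = 50



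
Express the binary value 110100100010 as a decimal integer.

Sum of powers of 2 for each 1-bit:
2^1 + 2^5 + 2^8 + 2^10 + 2^11
= 2 + 32 + 256 + 1024 + 2048
= 3362



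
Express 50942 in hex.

Using repeated division by 16 (digits 10–15 are A–F):
50942 ÷ 16 = 3183 remainder 14 (E)
3183 ÷ 16 = 198 remainder 15 (F)
198 ÷ 16 = 12 remainder 6
12 ÷ 16 = 0 remainder 12 (C)
Reading remainders bottom to top: C6FE



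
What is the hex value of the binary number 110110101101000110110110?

Group into 4-bit nibbles from right:
  1101 = D
  1010 = A
  1101 = D
  0001 = 1
  1011 = B
  0110 = 6
Result: DAD1B6



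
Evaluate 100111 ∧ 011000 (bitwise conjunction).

AND: 1 only when both bits are 1
  100111
& 011000
--------
  000000
Decimal: 39 & 24 = 0



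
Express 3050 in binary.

Using repeated division by 2:
3050 ÷ 2 = 1525 remainder 0
1525 ÷ 2 = 762 remainder 1
762 ÷ 2 = 381 remainder 0
381 ÷ 2 = 190 remainder 1
190 ÷ 2 = 95 remainder 0
95 ÷ 2 = 47 remainder 1
47 ÷ 2 = 23 remainder 1
23 ÷ 2 = 11 remainder 1
11 ÷ 2 = 5 remainder 1
5 ÷ 2 = 2 remainder 1
2 ÷ 2 = 1 remainder 0
1 ÷ 2 = 0 remainder 1
Reading remainders bottom to top: 101111101010



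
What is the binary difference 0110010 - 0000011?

Method 1 - Direct subtraction (column by column from the right: bit − bit − borrow-in; if negative, add 2 and borrow 1 from the next column):
borrow: 0011110
        0110010
-       0000011
---------------
        0101111

Method 2 - Add two's complement:
Two's complement of 0000011: invert → 1111100, add 1 → 1111101
  0110010
+ 1111101
---------
 10101111  (end carry out of the top bit = 1)
Discarding the end carry: 0101111
Decimal check:
  0110010 = 32 + 16 + 2 = 50
  0000011 = 2 + 1 = 3
  50 - 3 = 47, and 0101111 = 32 + 8 + 4 + 2 + 1 = 47 ✓



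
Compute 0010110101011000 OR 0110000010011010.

OR: 1 when either bit is 1
  0010110101011000
| 0110000010011010
------------------
  0110110111011010
Decimal: 11608 | 24730 = 28122



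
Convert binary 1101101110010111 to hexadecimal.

Group into 4-bit nibbles from right:
  1101 = D
  1011 = B
  1001 = 9
  0111 = 7
Result: DB97



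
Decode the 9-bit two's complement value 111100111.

Binary: 111100111
Sign bit: 1 (negative)
Invert: 000011000
Add 1:  000011001
Magnitude: 000011001 = 16 + 8 + 1 = 25
Value: -25



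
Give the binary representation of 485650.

Using repeated division by 2:
485650 ÷ 2 = 242825 remainder 0
242825 ÷ 2 = 121412 remainder 1
121412 ÷ 2 = 60706 remainder 0
60706 ÷ 2 = 30353 remainder 0
30353 ÷ 2 = 15176 remainder 1
15176 ÷ 2 = 7588 remainder 0
7588 ÷ 2 = 3794 remainder 0
3794 ÷ 2 = 1897 remainder 0
1897 ÷ 2 = 948 remainder 1
948 ÷ 2 = 474 remainder 0
474 ÷ 2 = 237 remainder 0
237 ÷ 2 = 118 remainder 1
118 ÷ 2 = 59 remainder 0
59 ÷ 2 = 29 remainder 1
29 ÷ 2 = 14 remainder 1
14 ÷ 2 = 7 remainder 0
7 ÷ 2 = 3 remainder 1
3 ÷ 2 = 1 remainder 1
1 ÷ 2 = 0 remainder 1
Reading remainders bottom to top: 1110110100100010010



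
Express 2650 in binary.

Using repeated division by 2:
2650 ÷ 2 = 1325 remainder 0
1325 ÷ 2 = 662 remainder 1
662 ÷ 2 = 331 remainder 0
331 ÷ 2 = 165 remainder 1
165 ÷ 2 = 82 remainder 1
82 ÷ 2 = 41 remainder 0
41 ÷ 2 = 20 remainder 1
20 ÷ 2 = 10 remainder 0
10 ÷ 2 = 5 remainder 0
5 ÷ 2 = 2 remainder 1
2 ÷ 2 = 1 remainder 0
1 ÷ 2 = 0 remainder 1
Reading remainders bottom to top: 101001011010



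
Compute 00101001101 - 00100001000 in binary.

Method 1 - Direct subtraction (column by column from the right: bit − bit − borrow-in; if negative, add 2 and borrow 1 from the next column):
borrow: 00000000000
        00101001101
-       00100001000
-------------------
        00001000101

Method 2 - Add two's complement:
Two's complement of 00100001000: invert → 11011110111, add 1 → 11011111000
  00101001101
+ 11011111000
-------------
 100001000101  (end carry out of the top bit = 1)
Discarding the end carry: 00001000101
Decimal check:
  00101001101 = 256 + 64 + 8 + 4 + 1 = 333
  00100001000 = 256 + 8 = 264
  333 - 264 = 69, and 00001000101 = 64 + 4 + 1 = 69 ✓



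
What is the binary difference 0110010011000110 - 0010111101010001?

Method 1 - Direct subtraction (column by column from the right: bit − bit − borrow-in; if negative, add 2 and borrow 1 from the next column):
borrow: 0111111011100010
        0110010011000110
-       0010111101010001
------------------------
        0011010101110101

Method 2 - Add two's complement:
Two's complement of 0010111101010001: invert → 1101000010101110, add 1 → 1101000010101111
  0110010011000110
+ 1101000010101111
------------------
 10011010101110101  (end carry out of the top bit = 1)
Discarding the end carry: 0011010101110101
Decimal check:
  0110010011000110 = 16384 + 8192 + 1024 + 128 + 64 + 4 + 2 = 25798
  0010111101010001 = 8192 + 2048 + 1024 + 512 + 256 + 64 + 16 + 1 = 12113
  25798 - 12113 = 13685, and 0011010101110101 = 8192 + 4096 + 1024 + 256 + 64 + 32 + 16 + 4 + 1 = 13685 ✓



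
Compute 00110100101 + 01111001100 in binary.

Add column by column from the right: bit + bit + carry-in; write the sum mod 2, carry 1 when the sum is 2 or 3.
carry:  11100011000
        00110100101
+       01111001100
-------------------
       010101110001
(the carry out of the leftmost column, 0, becomes the leading bit)
Decimal check:
  00110100101 = 256 + 128 + 32 + 4 + 1 = 421
  01111001100 = 512 + 256 + 128 + 64 + 8 + 4 = 972
  421 + 972 = 1393, and 010101110001 = 1024 + 256 + 64 + 32 + 16 + 1 = 1393 ✓



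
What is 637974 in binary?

Using repeated division by 2:
637974 ÷ 2 = 318987 remainder 0
318987 ÷ 2 = 159493 remainder 1
159493 ÷ 2 = 79746 remainder 1
79746 ÷ 2 = 39873 remainder 0
39873 ÷ 2 = 19936 remainder 1
19936 ÷ 2 = 9968 remainder 0
9968 ÷ 2 = 4984 remainder 0
4984 ÷ 2 = 2492 remainder 0
2492 ÷ 2 = 1246 remainder 0
1246 ÷ 2 = 623 remainder 0
623 ÷ 2 = 311 remainder 1
311 ÷ 2 = 155 remainder 1
155 ÷ 2 = 77 remainder 1
77 ÷ 2 = 38 remainder 1
38 ÷ 2 = 19 remainder 0
19 ÷ 2 = 9 remainder 1
9 ÷ 2 = 4 remainder 1
4 ÷ 2 = 2 remainder 0
2 ÷ 2 = 1 remainder 0
1 ÷ 2 = 0 remainder 1
Reading remainders bottom to top: 10011011110000010110



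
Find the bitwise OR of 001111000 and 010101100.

OR: 1 when either bit is 1
  001111000
| 010101100
-----------
  011111100
Decimal: 120 | 172 = 252



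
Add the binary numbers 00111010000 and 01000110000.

Add column by column from the right: bit + bit + carry-in; write the sum mod 2, carry 1 when the sum is 2 or 3.
carry:  11111100000
        00111010000
+       01000110000
-------------------
       010000000000
(the carry out of the leftmost column, 0, becomes the leading bit)
Decimal check:
  00111010000 = 256 + 128 + 64 + 16 = 464
  01000110000 = 512 + 32 + 16 = 560
  464 + 560 = 1024, and 010000000000 = 1024 ✓



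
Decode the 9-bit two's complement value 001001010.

Binary: 001001010
Sign bit: 0 (non-negative)
Read directly as an unsigned value:
001001010 = 64 + 8 + 2 = 74
Value: 74



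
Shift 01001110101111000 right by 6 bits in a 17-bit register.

Original: 01001110101111000 (decimal 40312)
Shift right by 6 positions
Drop the 6 low bits; fill with zeros on the left
Result: 00000001001110101 (decimal 629)
Equivalent: 40312 >> 6 = 40312 ÷ 2^6 = 629



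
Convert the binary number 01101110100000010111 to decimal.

Sum of powers of 2 for each 1-bit:
2^0 + 2^1 + 2^2 + 2^4 + 2^11 + 2^13 + 2^14 + 2^15 + 2^17 + 2^18
= 1 + 2 + 4 + 16 + 2048 + 8192 + 16384 + 32768 + 131072 + 262144
= 452631



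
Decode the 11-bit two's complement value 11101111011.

Binary: 11101111011
Sign bit: 1 (negative)
Invert: 00010000100
Add 1:  00010000101
Magnitude: 00010000101 = 128 + 4 + 1 = 133
Value: -133



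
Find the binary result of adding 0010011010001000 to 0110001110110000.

Add column by column from the right: bit + bit + carry-in; write the sum mod 2, carry 1 when the sum is 2 or 3.
carry:  1100111100000000
        0010011010001000
+       0110001110110000
------------------------
       01000101000111000
(the carry out of the leftmost column, 0, becomes the leading bit)
Decimal check:
  0010011010001000 = 8192 + 1024 + 512 + 128 + 8 = 9864
  0110001110110000 = 16384 + 8192 + 512 + 256 + 128 + 32 + 16 = 25520
  9864 + 25520 = 35384, and 01000101000111000 = 32768 + 2048 + 512 + 32 + 16 + 8 = 35384 ✓



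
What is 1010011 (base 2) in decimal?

Sum of powers of 2 for each 1-bit:
2^0 + 2^1 + 2^4 + 2^6
= 1 + 2 + 16 + 64
= 83



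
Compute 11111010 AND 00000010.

AND: 1 only when both bits are 1
  11111010
& 00000010
----------
  00000010
Decimal: 250 & 2 = 2



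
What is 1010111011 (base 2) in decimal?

Sum of powers of 2 for each 1-bit:
2^0 + 2^1 + 2^3 + 2^4 + 2^5 + 2^7 + 2^9
= 1 + 2 + 8 + 16 + 32 + 128 + 512
= 699



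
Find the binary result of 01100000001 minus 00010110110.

Method 1 - Direct subtraction (column by column from the right: bit − bit − borrow-in; if negative, add 2 and borrow 1 from the next column):
borrow: 00111111100
        01100000001
-       00010110110
-------------------
        01001001011

Method 2 - Add two's complement:
Two's complement of 00010110110: invert → 11101001001, add 1 → 11101001010
  01100000001
+ 11101001010
-------------
 101001001011  (end carry out of the top bit = 1)
Discarding the end carry: 01001001011
Decimal check:
  01100000001 = 512 + 256 + 1 = 769
  00010110110 = 128 + 32 + 16 + 4 + 2 = 182
  769 - 182 = 587, and 01001001011 = 512 + 64 + 8 + 2 + 1 = 587 ✓



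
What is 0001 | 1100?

OR: 1 when either bit is 1
  0001
| 1100
------
  1101
Decimal: 1 | 12 = 13



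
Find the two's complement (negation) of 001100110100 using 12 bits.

Original: 001100110100
Step 1 - Invert all bits: 110011001011
Step 2 - Add 1: 110011001100
Verification: 001100110100 + 110011001100 = 1000000000000; discarding the end carry (carry out of the top bit) leaves the 12-bit value 000000000000, as required for x + (-x)



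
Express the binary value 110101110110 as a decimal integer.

Sum of powers of 2 for each 1-bit:
2^1 + 2^2 + 2^4 + 2^5 + 2^6 + 2^8 + 2^10 + 2^11
= 2 + 4 + 16 + 32 + 64 + 256 + 1024 + 2048
= 3446



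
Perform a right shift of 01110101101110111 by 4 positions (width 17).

Original: 01110101101110111 (decimal 60279)
Shift right by 4 positions
Drop the 4 low bits; fill with zeros on the left
Result: 00000111010110111 (decimal 3767)
Equivalent: 60279 >> 4 = 60279 ÷ 2^4 = 3767



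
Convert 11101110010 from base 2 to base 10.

Sum of powers of 2 for each 1-bit:
2^1 + 2^4 + 2^5 + 2^6 + 2^8 + 2^9 + 2^10
= 2 + 16 + 32 + 64 + 256 + 512 + 1024
= 1906



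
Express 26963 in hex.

Using repeated division by 16 (digits 10–15 are A–F):
26963 ÷ 16 = 1685 remainder 3
1685 ÷ 16 = 105 remainder 5
105 ÷ 16 = 6 remainder 9
6 ÷ 16 = 0 remainder 6
Reading remainders bottom to top: 6953



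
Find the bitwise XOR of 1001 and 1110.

XOR: 1 when bits differ
  1001
^ 1110
------
  0111
Decimal: 9 ^ 14 = 7



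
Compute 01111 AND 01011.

AND: 1 only when both bits are 1
  01111
& 01011
-------
  01011
Decimal: 15 & 11 = 11



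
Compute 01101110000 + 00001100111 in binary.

Add column by column from the right: bit + bit + carry-in; write the sum mod 2, carry 1 when the sum is 2 or 3.
carry:  00011000000
        01101110000
+       00001100111
-------------------
       001111010111
(the carry out of the leftmost column, 0, becomes the leading bit)
Decimal check:
  01101110000 = 512 + 256 + 64 + 32 + 16 = 880
  00001100111 = 64 + 32 + 4 + 2 + 1 = 103
  880 + 103 = 983, and 001111010111 = 512 + 256 + 128 + 64 + 16 + 4 + 2 + 1 = 983 ✓



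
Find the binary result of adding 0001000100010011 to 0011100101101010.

Add column by column from the right: bit + bit + carry-in; write the sum mod 2, carry 1 when the sum is 2 or 3.
carry:  0110001000000100
        0001000100010011
+       0011100101101010
------------------------
       00100101001111101
(the carry out of the leftmost column, 0, becomes the leading bit)
Decimal check:
  0001000100010011 = 4096 + 256 + 16 + 2 + 1 = 4371
  0011100101101010 = 8192 + 4096 + 2048 + 256 + 64 + 32 + 8 + 2 = 14698
  4371 + 14698 = 19069, and 00100101001111101 = 16384 + 2048 + 512 + 64 + 32 + 16 + 8 + 4 + 1 = 19069 ✓



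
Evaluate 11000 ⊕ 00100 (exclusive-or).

XOR: 1 when bits differ
  11000
^ 00100
-------
  11100
Decimal: 24 ^ 4 = 28



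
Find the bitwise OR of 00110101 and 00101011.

OR: 1 when either bit is 1
  00110101
| 00101011
----------
  00111111
Decimal: 53 | 43 = 63



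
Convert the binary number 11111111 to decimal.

Sum of powers of 2 for each 1-bit:
2^0 + 2^1 + 2^2 + 2^3 + 2^4 + 2^5 + 2^6 + 2^7
= 1 + 2 + 4 + 8 + 16 + 32 + 64 + 128
= 255



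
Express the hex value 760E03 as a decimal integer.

Expand by place value (powers of 16):
Digit values: E = 14
760E03 = 7 × 16^5 + 6 × 16^4 + 0 × 16^3 + 14 × 16^2 + 0 × 16^1 + 3 × 16^0
= 7 × 1048576 + 6 × 65536 + 0 × 4096 + 14 × 256 + 0 × 16 + 3 × 1
= 7340032 + 393216 + 0 + 3584 + 0 + 3
= 7736835



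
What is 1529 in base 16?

Using repeated division by 16 (digits 10–15 are A–F):
1529 ÷ 16 = 95 remainder 9
95 ÷ 16 = 5 remainder 15 (F)
5 ÷ 16 = 0 remainder 5
Reading remainders bottom to top: 5F9



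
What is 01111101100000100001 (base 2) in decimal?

Sum of powers of 2 for each 1-bit:
2^0 + 2^5 + 2^11 + 2^12 + 2^14 + 2^15 + 2^16 + 2^17 + 2^18
= 1 + 32 + 2048 + 4096 + 16384 + 32768 + 65536 + 131072 + 262144
= 514081



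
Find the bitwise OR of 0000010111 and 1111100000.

OR: 1 when either bit is 1
  0000010111
| 1111100000
------------
  1111110111
Decimal: 23 | 992 = 1015



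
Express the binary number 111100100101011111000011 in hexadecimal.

Group into 4-bit nibbles from right:
  1111 = F
  0010 = 2
  0101 = 5
  0111 = 7
  1100 = C
  0011 = 3
Result: F257C3



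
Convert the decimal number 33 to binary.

Using repeated division by 2:
33 ÷ 2 = 16 remainder 1
16 ÷ 2 = 8 remainder 0
8 ÷ 2 = 4 remainder 0
4 ÷ 2 = 2 remainder 0
2 ÷ 2 = 1 remainder 0
1 ÷ 2 = 0 remainder 1
Reading remainders bottom to top: 100001



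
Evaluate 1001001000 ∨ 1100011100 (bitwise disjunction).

OR: 1 when either bit is 1
  1001001000
| 1100011100
------------
  1101011100
Decimal: 584 | 796 = 860



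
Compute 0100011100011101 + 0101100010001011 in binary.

Add column by column from the right: bit + bit + carry-in; write the sum mod 2, carry 1 when the sum is 2 or 3.
carry:  1000000000111110
        0100011100011101
+       0101100010001011
------------------------
       01001111110101000
(the carry out of the leftmost column, 0, becomes the leading bit)
Decimal check:
  0100011100011101 = 16384 + 1024 + 512 + 256 + 16 + 8 + 4 + 1 = 18205
  0101100010001011 = 16384 + 4096 + 2048 + 128 + 8 + 2 + 1 = 22667
  18205 + 22667 = 40872, and 01001111110101000 = 32768 + 4096 + 2048 + 1024 + 512 + 256 + 128 + 32 + 8 = 40872 ✓



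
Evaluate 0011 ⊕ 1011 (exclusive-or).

XOR: 1 when bits differ
  0011
^ 1011
------
  1000
Decimal: 3 ^ 11 = 8



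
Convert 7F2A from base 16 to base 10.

Expand by place value (powers of 16):
Digit values: F = 15, A = 10
7F2A = 7 × 16^3 + 15 × 16^2 + 2 × 16^1 + 10 × 16^0
= 7 × 4096 + 15 × 256 + 2 × 16 + 10 × 1
= 28672 + 3840 + 32 + 10
= 32554



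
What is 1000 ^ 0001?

XOR: 1 when bits differ
  1000
^ 0001
------
  1001
Decimal: 8 ^ 1 = 9



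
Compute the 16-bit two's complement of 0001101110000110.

Original: 0001101110000110
Step 1 - Invert all bits: 1110010001111001
Step 2 - Add 1: 1110010001111010
Verification: 0001101110000110 + 1110010001111010 = 10000000000000000; discarding the end carry (carry out of the top bit) leaves the 16-bit value 0000000000000000, as required for x + (-x)



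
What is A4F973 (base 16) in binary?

Convert each hex digit to 4 bits:
  A = 1010
  4 = 0100
  F = 1111
  9 = 1001
  7 = 0111
  3 = 0011
Concatenate: 101001001111100101110011



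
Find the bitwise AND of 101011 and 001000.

AND: 1 only when both bits are 1
  101011
& 001000
--------
  001000
Decimal: 43 & 8 = 8



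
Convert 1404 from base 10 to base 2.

Using repeated division by 2:
1404 ÷ 2 = 702 remainder 0
702 ÷ 2 = 351 remainder 0
351 ÷ 2 = 175 remainder 1
175 ÷ 2 = 87 remainder 1
87 ÷ 2 = 43 remainder 1
43 ÷ 2 = 21 remainder 1
21 ÷ 2 = 10 remainder 1
10 ÷ 2 = 5 remainder 0
5 ÷ 2 = 2 remainder 1
2 ÷ 2 = 1 remainder 0
1 ÷ 2 = 0 remainder 1
Reading remainders bottom to top: 10101111100



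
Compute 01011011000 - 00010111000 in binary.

Method 1 - Direct subtraction (column by column from the right: bit − bit − borrow-in; if negative, add 2 and borrow 1 from the next column):
borrow: 00001000000
        01011011000
-       00010111000
-------------------
        01000100000

Method 2 - Add two's complement:
Two's complement of 00010111000: invert → 11101000111, add 1 → 11101001000
  01011011000
+ 11101001000
-------------
 101000100000  (end carry out of the top bit = 1)
Discarding the end carry: 01000100000
Decimal check:
  01011011000 = 512 + 128 + 64 + 16 + 8 = 728
  00010111000 = 128 + 32 + 16 + 8 = 184
  728 - 184 = 544, and 01000100000 = 512 + 32 = 544 ✓



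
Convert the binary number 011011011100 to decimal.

Sum of powers of 2 for each 1-bit:
2^2 + 2^3 + 2^4 + 2^6 + 2^7 + 2^9 + 2^10
= 4 + 8 + 16 + 64 + 128 + 512 + 1024
= 1756



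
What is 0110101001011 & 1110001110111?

AND: 1 only when both bits are 1
  0110101001011
& 1110001110111
---------------
  0110001000011
Decimal: 3403 & 7287 = 3139



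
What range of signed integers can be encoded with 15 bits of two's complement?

For 15-bit two's complement:
Minimum: -2^14 = -16384
Maximum: 2^14 - 1 = 16383



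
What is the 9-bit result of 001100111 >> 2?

Original: 001100111 (decimal 103)
Shift right by 2 positions
Drop the 2 low bits; fill with zeros on the left
Result: 000011001 (decimal 25)
Equivalent: 103 >> 2 = 103 ÷ 2^2 = 25



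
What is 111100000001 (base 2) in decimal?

Sum of powers of 2 for each 1-bit:
2^0 + 2^8 + 2^9 + 2^10 + 2^11
= 1 + 256 + 512 + 1024 + 2048
= 3841



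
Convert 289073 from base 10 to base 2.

Using repeated division by 2:
289073 ÷ 2 = 144536 remainder 1
144536 ÷ 2 = 72268 remainder 0
72268 ÷ 2 = 36134 remainder 0
36134 ÷ 2 = 18067 remainder 0
18067 ÷ 2 = 9033 remainder 1
9033 ÷ 2 = 4516 remainder 1
4516 ÷ 2 = 2258 remainder 0
2258 ÷ 2 = 1129 remainder 0
1129 ÷ 2 = 564 remainder 1
564 ÷ 2 = 282 remainder 0
282 ÷ 2 = 141 remainder 0
141 ÷ 2 = 70 remainder 1
70 ÷ 2 = 35 remainder 0
35 ÷ 2 = 17 remainder 1
17 ÷ 2 = 8 remainder 1
8 ÷ 2 = 4 remainder 0
4 ÷ 2 = 2 remainder 0
2 ÷ 2 = 1 remainder 0
1 ÷ 2 = 0 remainder 1
Reading remainders bottom to top: 1000110100100110001



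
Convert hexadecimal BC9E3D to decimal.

Expand by place value (powers of 16):
Digit values: B = 11, C = 12, E = 14, D = 13
BC9E3D = 11 × 16^5 + 12 × 16^4 + 9 × 16^3 + 14 × 16^2 + 3 × 16^1 + 13 × 16^0
= 11 × 1048576 + 12 × 65536 + 9 × 4096 + 14 × 256 + 3 × 16 + 13 × 1
= 11534336 + 786432 + 36864 + 3584 + 48 + 13
= 12361277



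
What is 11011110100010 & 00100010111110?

AND: 1 only when both bits are 1
  11011110100010
& 00100010111110
----------------
  00000010100010
Decimal: 14242 & 2238 = 162



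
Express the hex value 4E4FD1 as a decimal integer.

Expand by place value (powers of 16):
Digit values: E = 14, F = 15, D = 13
4E4FD1 = 4 × 16^5 + 14 × 16^4 + 4 × 16^3 + 15 × 16^2 + 13 × 16^1 + 1 × 16^0
= 4 × 1048576 + 14 × 65536 + 4 × 4096 + 15 × 256 + 13 × 16 + 1 × 1
= 4194304 + 917504 + 16384 + 3840 + 208 + 1
= 5132241



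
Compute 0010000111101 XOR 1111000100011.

XOR: 1 when bits differ
  0010000111101
^ 1111000100011
---------------
  1101000011110
Decimal: 1085 ^ 7715 = 6686



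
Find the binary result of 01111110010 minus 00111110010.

Method 1 - Direct subtraction (column by column from the right: bit − bit − borrow-in; if negative, add 2 and borrow 1 from the next column):
borrow: 00000000000
        01111110010
-       00111110010
-------------------
        01000000000

Method 2 - Add two's complement:
Two's complement of 00111110010: invert → 11000001101, add 1 → 11000001110
  01111110010
+ 11000001110
-------------
 101000000000  (end carry out of the top bit = 1)
Discarding the end carry: 01000000000
Decimal check:
  01111110010 = 512 + 256 + 128 + 64 + 32 + 16 + 2 = 1010
  00111110010 = 256 + 128 + 64 + 32 + 16 + 2 = 498
  1010 - 498 = 512, and 01000000000 = 512 ✓



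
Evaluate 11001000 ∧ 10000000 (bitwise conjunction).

AND: 1 only when both bits are 1
  11001000
& 10000000
----------
  10000000
Decimal: 200 & 128 = 128



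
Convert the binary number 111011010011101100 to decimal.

Sum of powers of 2 for each 1-bit:
2^2 + 2^3 + 2^5 + 2^6 + 2^7 + 2^10 + 2^12 + 2^13 + 2^15 + 2^16 + 2^17
= 4 + 8 + 32 + 64 + 128 + 1024 + 4096 + 8192 + 32768 + 65536 + 131072
= 242924



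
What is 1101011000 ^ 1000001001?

XOR: 1 when bits differ
  1101011000
^ 1000001001
------------
  0101010001
Decimal: 856 ^ 521 = 337



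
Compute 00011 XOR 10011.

XOR: 1 when bits differ
  00011
^ 10011
-------
  10000
Decimal: 3 ^ 19 = 16



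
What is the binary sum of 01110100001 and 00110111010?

Add column by column from the right: bit + bit + carry-in; write the sum mod 2, carry 1 when the sum is 2 or 3.
carry:  11101000000
        01110100001
+       00110111010
-------------------
       010101011011
(the carry out of the leftmost column, 0, becomes the leading bit)
Decimal check:
  01110100001 = 512 + 256 + 128 + 32 + 1 = 929
  00110111010 = 256 + 128 + 32 + 16 + 8 + 2 = 442
  929 + 442 = 1371, and 010101011011 = 1024 + 256 + 64 + 16 + 8 + 2 + 1 = 1371 ✓



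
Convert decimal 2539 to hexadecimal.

Using repeated division by 16 (digits 10–15 are A–F):
2539 ÷ 16 = 158 remainder 11 (B)
158 ÷ 16 = 9 remainder 14 (E)
9 ÷ 16 = 0 remainder 9
Reading remainders bottom to top: 9EB



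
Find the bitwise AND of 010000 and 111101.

AND: 1 only when both bits are 1
  010000
& 111101
--------
  010000
Decimal: 16 & 61 = 16



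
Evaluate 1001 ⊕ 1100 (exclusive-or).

XOR: 1 when bits differ
  1001
^ 1100
------
  0101
Decimal: 9 ^ 12 = 5



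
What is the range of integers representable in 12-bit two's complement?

For 12-bit two's complement:
Minimum: -2^11 = -2048
Maximum: 2^11 - 1 = 2047



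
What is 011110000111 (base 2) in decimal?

Sum of powers of 2 for each 1-bit:
2^0 + 2^1 + 2^2 + 2^7 + 2^8 + 2^9 + 2^10
= 1 + 2 + 4 + 128 + 256 + 512 + 1024
= 1927



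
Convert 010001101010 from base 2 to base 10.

Sum of powers of 2 for each 1-bit:
2^1 + 2^3 + 2^5 + 2^6 + 2^10
= 2 + 8 + 32 + 64 + 1024
= 1130



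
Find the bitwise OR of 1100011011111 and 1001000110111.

OR: 1 when either bit is 1
  1100011011111
| 1001000110111
---------------
  1101011111111
Decimal: 6367 | 4663 = 6911



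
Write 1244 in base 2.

Using repeated division by 2:
1244 ÷ 2 = 622 remainder 0
622 ÷ 2 = 311 remainder 0
311 ÷ 2 = 155 remainder 1
155 ÷ 2 = 77 remainder 1
77 ÷ 2 = 38 remainder 1
38 ÷ 2 = 19 remainder 0
19 ÷ 2 = 9 remainder 1
9 ÷ 2 = 4 remainder 1
4 ÷ 2 = 2 remainder 0
2 ÷ 2 = 1 remainder 0
1 ÷ 2 = 0 remainder 1
Reading remainders bottom to top: 10011011100



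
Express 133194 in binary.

Using repeated division by 2:
133194 ÷ 2 = 66597 remainder 0
66597 ÷ 2 = 33298 remainder 1
33298 ÷ 2 = 16649 remainder 0
16649 ÷ 2 = 8324 remainder 1
8324 ÷ 2 = 4162 remainder 0
4162 ÷ 2 = 2081 remainder 0
2081 ÷ 2 = 1040 remainder 1
1040 ÷ 2 = 520 remainder 0
520 ÷ 2 = 260 remainder 0
260 ÷ 2 = 130 remainder 0
130 ÷ 2 = 65 remainder 0
65 ÷ 2 = 32 remainder 1
32 ÷ 2 = 16 remainder 0
16 ÷ 2 = 8 remainder 0
8 ÷ 2 = 4 remainder 0
4 ÷ 2 = 2 remainder 0
2 ÷ 2 = 1 remainder 0
1 ÷ 2 = 0 remainder 1
Reading remainders bottom to top: 100000100001001010



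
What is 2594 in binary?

Using repeated division by 2:
2594 ÷ 2 = 1297 remainder 0
1297 ÷ 2 = 648 remainder 1
648 ÷ 2 = 324 remainder 0
324 ÷ 2 = 162 remainder 0
162 ÷ 2 = 81 remainder 0
81 ÷ 2 = 40 remainder 1
40 ÷ 2 = 20 remainder 0
20 ÷ 2 = 10 remainder 0
10 ÷ 2 = 5 remainder 0
5 ÷ 2 = 2 remainder 1
2 ÷ 2 = 1 remainder 0
1 ÷ 2 = 0 remainder 1
Reading remainders bottom to top: 101000100010

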